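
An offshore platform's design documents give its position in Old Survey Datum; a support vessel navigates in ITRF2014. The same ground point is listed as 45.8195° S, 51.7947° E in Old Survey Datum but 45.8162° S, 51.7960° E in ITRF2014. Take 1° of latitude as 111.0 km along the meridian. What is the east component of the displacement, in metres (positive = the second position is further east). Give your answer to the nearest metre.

Δφ = -45.8162° − -45.8195° = +0.0033°; Δλ = 51.7960° − 51.7947° = +0.0013°.
ΔN = Δφ × 111000 = 366.3 m; ΔE = Δλ × 111000 × cos(-45.8195°) = +0.0013 × 111000 × 0.696921 = 100.6 m.

ΔE = 101 m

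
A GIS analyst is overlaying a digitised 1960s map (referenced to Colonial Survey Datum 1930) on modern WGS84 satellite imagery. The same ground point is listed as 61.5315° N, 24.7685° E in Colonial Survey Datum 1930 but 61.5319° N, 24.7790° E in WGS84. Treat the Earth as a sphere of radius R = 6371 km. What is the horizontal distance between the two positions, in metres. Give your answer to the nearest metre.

Δφ = 61.5319° − 61.5315° = +0.0004°; Δλ = 24.7790° − 24.7685° = +0.0105°.
1° along a meridian = πR/180 = 111195 m.
ΔN = Δφ × 111195 = 44.5 m; ΔE = Δλ × 111195 × cos(61.5315°) = +0.0105 × 111195 × 0.476676 = 556.5 m.
Distance = √(ΔE² + ΔN²) = √(556.5² + 44.5²) = 558.3 m.

558 m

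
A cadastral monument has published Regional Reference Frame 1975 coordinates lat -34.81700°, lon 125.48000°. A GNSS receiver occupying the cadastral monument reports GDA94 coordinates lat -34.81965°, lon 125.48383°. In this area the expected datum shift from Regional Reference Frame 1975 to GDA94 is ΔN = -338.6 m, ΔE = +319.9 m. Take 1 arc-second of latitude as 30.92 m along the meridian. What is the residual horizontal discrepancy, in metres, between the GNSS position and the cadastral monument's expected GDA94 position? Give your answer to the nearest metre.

53 m

Observed coordinate differences: Δφ = -0.00265°, Δλ = +0.00383°.
Converting to metres (1° lat = 111312 m, cos φ = 0.820980): observed ΔN = -295.0 m, observed ΔE = 350.0 m.
Subtracting the expected shift leaves a residual of -295.0 − (-338.6) = 43.6 m north and 350.0 − (319.9) = 30.1 m east.
Residual distance = √(43.6² + 30.1²) = 53.0 m.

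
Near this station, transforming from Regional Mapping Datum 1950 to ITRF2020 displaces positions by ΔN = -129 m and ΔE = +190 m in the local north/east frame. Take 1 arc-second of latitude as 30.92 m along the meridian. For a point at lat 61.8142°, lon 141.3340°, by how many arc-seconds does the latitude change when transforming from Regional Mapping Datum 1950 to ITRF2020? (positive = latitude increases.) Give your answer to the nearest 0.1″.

1″ of latitude = 30.92 m, so Δφ = -129.0 / 30.92 = -4.172″.

Δφ = -4.2″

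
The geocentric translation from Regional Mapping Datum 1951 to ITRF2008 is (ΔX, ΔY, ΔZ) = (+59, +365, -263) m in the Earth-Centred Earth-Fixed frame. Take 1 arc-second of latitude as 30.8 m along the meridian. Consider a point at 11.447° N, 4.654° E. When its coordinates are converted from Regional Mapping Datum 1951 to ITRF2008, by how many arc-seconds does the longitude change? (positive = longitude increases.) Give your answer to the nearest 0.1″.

sin φ = 0.198461, cos φ = 0.980109, sin λ = 0.081138, cos λ = 0.996703.
East component: ΔE = −sin λ·ΔX + cos λ·ΔY = −(0.081138)(59) + (0.996703)(365) = 359.01 m.
1° of latitude spans 3600 × 30.80 = 110880 m; at latitude φ, 1° of longitude spans that × cos φ = 108674.5 m, so Δλ = 359.01 / 108674.5 × 3600 = 11.893″.

Δλ = 11.9″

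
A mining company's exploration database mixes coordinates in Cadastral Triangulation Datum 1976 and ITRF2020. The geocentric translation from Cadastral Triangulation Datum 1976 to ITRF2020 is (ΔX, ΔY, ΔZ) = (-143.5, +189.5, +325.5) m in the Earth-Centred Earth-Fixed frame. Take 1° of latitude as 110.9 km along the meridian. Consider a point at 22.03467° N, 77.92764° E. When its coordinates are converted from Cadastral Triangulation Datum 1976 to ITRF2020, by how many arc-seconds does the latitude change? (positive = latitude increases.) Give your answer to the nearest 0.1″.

sin φ = 0.375168, cos φ = 0.926957, sin λ = 0.977884, cos λ = 0.209147.
North component: ΔN = −sin φ cos λ·ΔX − sin φ sin λ·ΔY + cos φ·ΔZ = −(0.375168)(0.209147)(-143.5) − (0.375168)(0.977884)(189.5) + (0.926957)(325.5) = 243.46 m.
1° of latitude spans 110900 m, so Δφ = 243.46 / 110900 × 3600 = 7.903″.

Δφ = 7.9″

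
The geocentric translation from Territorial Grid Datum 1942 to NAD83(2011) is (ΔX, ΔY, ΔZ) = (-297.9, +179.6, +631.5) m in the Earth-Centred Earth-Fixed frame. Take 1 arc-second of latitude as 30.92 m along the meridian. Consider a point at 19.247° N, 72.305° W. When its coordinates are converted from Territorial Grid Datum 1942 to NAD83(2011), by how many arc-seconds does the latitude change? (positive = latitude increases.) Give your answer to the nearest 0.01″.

Δφ = 22.07″

sin φ = 0.329641, cos φ = 0.944106, sin λ = -0.952688, cos λ = 0.303950.
North component: ΔN = −sin φ cos λ·ΔX − sin φ sin λ·ΔY + cos φ·ΔZ = −(0.329641)(0.303950)(-297.9) − (0.329641)(-0.952688)(179.6) + (0.944106)(631.5) = 682.45 m.
1° of latitude spans 3600 × 30.92 = 111312 m, so Δφ = 682.45 / 111312 × 3600 = 22.072″.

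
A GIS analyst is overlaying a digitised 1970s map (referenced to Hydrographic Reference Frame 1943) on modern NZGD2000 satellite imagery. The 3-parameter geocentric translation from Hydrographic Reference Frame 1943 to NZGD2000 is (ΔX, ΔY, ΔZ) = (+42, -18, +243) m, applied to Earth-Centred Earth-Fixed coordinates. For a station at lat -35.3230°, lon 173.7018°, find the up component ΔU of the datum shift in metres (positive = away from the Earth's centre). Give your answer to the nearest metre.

ΔU = -176 m

The local up (radial) axis is (cos φ cos λ, cos φ sin λ, sin φ), giving ΔU = -34.061 − 1.611 − 140.499 = -176.17 m.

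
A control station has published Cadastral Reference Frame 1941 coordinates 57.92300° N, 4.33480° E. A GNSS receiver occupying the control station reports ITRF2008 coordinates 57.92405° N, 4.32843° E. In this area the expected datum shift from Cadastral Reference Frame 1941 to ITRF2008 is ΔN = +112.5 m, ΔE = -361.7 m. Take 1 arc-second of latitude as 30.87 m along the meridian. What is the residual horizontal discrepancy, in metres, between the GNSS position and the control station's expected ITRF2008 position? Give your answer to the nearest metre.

Observed coordinate differences: Δφ = +0.00105°, Δλ = -0.00637°.
Converting to metres (1° lat = 111132 m, cos φ = 0.531058): observed ΔN = 116.7 m, observed ΔE = -375.9 m.
Subtracting the expected shift leaves a residual of 116.7 − (112.5) = 4.2 m north and -375.9 − (-361.7) = -14.2 m east.
Residual distance = √(4.2² + (-14.2)²) = 14.8 m.

15 m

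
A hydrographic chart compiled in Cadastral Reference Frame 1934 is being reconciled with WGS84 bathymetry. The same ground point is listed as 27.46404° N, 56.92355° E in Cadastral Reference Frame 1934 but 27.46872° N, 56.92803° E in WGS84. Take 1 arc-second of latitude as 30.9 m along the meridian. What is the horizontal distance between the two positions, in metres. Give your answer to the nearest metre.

Δφ = 27.46872° − 27.46404° = +0.00468°; Δλ = 56.92803° − 56.92355° = +0.00448°.
1° of latitude = 3600 × 30.90 = 111240 m.
ΔN = Δφ × 111240 = 520.6 m; ΔE = Δλ × 111240 × cos(27.46404°) = +0.00448 × 111240 × 0.887300 = 442.2 m.
Distance = √(ΔE² + ΔN²) = √(442.2² + 520.6²) = 683.1 m.

683 m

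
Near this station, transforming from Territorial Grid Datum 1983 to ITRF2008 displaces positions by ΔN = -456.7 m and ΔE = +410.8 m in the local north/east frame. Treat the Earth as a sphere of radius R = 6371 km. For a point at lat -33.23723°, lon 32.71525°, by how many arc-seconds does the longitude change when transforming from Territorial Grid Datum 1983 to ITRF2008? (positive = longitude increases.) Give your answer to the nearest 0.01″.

At latitude -33.23723°, cos φ = 0.836408.
One radian of longitude at latitude φ spans R cos φ, so Δλ = ΔE / (R cos φ) = 410.8 / (6371000 × 0.836408) = 7.7091e-05 rad = 15.901″.

Δλ = 15.90″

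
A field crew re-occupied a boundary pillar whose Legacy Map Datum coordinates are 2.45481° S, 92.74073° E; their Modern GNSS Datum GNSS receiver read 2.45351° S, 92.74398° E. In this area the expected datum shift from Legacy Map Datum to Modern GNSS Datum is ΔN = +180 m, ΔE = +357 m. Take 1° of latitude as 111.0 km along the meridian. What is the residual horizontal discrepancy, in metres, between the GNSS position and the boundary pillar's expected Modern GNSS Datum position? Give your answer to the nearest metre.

36 m

Observed coordinate differences: Δφ = +0.00130°, Δλ = +0.00325°.
Converting to metres (1° lat = 111000 m, cos φ = 0.999082): observed ΔN = 144.3 m, observed ΔE = 360.4 m.
Subtracting the expected shift leaves a residual of 144.3 − (180) = -35.7 m north and 360.4 − (357) = 3.4 m east.
Residual distance = √((-35.7)² + 3.4²) = 35.9 m.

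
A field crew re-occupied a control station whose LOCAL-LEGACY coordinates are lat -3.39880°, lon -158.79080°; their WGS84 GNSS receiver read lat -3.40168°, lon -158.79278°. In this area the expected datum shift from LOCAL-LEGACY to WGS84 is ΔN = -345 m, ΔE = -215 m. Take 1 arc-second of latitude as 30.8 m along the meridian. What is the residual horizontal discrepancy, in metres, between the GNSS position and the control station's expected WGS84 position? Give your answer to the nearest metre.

26 m

Observed coordinate differences: Δφ = -0.00288°, Δλ = -0.00198°.
Converting to metres (1° lat = 110880 m, cos φ = 0.998241): observed ΔN = -319.3 m, observed ΔE = -219.2 m.
Subtracting the expected shift leaves a residual of -319.3 − (-345) = 25.7 m north and -219.2 − (-215) = -4.2 m east.
Residual distance = √(25.7² + (-4.2)²) = 26.0 m.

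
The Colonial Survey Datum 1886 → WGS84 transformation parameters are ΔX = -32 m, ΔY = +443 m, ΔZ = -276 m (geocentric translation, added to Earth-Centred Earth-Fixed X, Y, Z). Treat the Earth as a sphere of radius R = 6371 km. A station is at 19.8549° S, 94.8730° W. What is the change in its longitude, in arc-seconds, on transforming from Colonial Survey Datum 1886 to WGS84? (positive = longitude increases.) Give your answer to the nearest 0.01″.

Δλ = -2.39″

sin φ = -0.339639, cos φ = 0.940556, sin λ = -0.996385, cos λ = -0.084947.
East component: ΔE = −sin λ·ΔX + cos λ·ΔY = −(-0.996385)(-32) + (-0.084947)(443) = -69.52 m.
1° of latitude spans πR/180 = 111195 m; at latitude φ, 1° of longitude spans that × cos φ = 104585.0 m, so Δλ = -69.52 / 104585.0 × 3600 = -2.393″.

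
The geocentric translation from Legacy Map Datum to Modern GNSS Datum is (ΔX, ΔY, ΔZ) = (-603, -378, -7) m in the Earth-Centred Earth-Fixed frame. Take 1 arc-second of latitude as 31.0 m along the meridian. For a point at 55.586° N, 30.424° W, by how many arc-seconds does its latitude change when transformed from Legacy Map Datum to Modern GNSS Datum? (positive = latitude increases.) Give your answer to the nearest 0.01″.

sin φ = 0.824975, cos φ = 0.565169, sin λ = -0.506395, cos λ = 0.862302.
North component: ΔN = −sin φ cos λ·ΔX − sin φ sin λ·ΔY + cos φ·ΔZ = −(0.824975)(0.862302)(-603) − (0.824975)(-0.506395)(-378) + (0.565169)(-7) = 267.09 m.
1° of latitude spans 3600 × 31.00 = 111600 m, so Δφ = 267.09 / 111600 × 3600 = 8.616″.

Δφ = 8.62″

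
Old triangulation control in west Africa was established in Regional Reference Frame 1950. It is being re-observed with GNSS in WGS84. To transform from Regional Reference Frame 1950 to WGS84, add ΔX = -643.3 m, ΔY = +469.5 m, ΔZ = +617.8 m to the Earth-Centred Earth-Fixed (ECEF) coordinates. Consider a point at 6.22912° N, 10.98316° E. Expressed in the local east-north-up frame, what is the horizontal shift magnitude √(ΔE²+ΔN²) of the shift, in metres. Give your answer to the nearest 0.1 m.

At φ = 6.22912°, λ = 10.98316°: sin φ = 0.108505, cos φ = 0.994096, sin λ = 0.190520, cos λ = 0.981683.
ΔE = −sin λ·ΔX + cos λ·ΔY = −(0.190520)·(-643.3) + (0.981683)·(469.5) = 583.46 m.
ΔN = −sin φ cos λ·ΔX − sin φ sin λ·ΔY + cos φ·ΔZ = −(0.108505)(0.981683)(-643.3) − (0.108505)(0.190520)(469.5) + (0.994096)(617.8) = 672.97 m.
Horizontal magnitude = √(ΔE² + ΔN²) = √(583.46² + 672.97²) = 890.68 m.

890.7 m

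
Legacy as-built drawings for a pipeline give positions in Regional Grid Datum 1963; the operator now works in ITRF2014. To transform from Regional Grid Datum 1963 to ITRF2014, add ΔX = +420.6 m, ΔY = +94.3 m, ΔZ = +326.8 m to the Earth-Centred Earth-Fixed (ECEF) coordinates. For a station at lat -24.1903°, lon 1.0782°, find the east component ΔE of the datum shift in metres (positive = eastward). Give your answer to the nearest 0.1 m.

ΔE = 86.4 m

The local east axis at (φ, λ) is (−sin λ, cos λ, 0), so ΔE = −sin(1.0782°)·420.6 + cos(1.0782°)·94.3 = 86.37 m.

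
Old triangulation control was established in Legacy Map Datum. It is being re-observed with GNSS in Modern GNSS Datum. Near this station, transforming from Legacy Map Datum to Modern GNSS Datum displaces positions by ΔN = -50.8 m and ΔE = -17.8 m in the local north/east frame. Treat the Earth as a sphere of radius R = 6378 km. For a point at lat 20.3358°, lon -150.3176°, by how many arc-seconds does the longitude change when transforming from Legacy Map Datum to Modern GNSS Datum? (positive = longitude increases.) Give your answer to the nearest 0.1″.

At latitude 20.3358°, cos φ = 0.937672.
One radian of longitude at latitude φ spans R cos φ, so Δλ = ΔE / (R cos φ) = -17.8 / (6378000 × 0.937672) = -2.9764e-06 rad = -0.614″.

Δλ = -0.6″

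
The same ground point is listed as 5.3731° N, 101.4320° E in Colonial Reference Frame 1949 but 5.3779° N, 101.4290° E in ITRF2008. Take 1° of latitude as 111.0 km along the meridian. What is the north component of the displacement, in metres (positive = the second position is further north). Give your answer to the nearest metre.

ΔN = 533 m

Δφ = 5.3779° − 5.3731° = +0.0048°; Δλ = 101.4290° − 101.4320° = -0.0030°.
ΔN = Δφ × 111000 = 532.8 m; ΔE = Δλ × 111000 × cos(5.3731°) = -0.0030 × 111000 × 0.995606 = -331.5 m.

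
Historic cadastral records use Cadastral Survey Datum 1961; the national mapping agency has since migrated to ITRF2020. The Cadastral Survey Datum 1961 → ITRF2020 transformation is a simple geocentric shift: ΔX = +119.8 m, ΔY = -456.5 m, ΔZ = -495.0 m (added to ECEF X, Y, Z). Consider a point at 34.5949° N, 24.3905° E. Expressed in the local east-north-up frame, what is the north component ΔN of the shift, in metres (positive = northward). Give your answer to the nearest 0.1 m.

At φ = 34.5949°, λ = 24.3905°: sin φ = 0.567770, cos φ = 0.823187, sin λ = 0.412953, cos λ = 0.910752.
ΔN = −sin φ cos λ·ΔX − sin φ sin λ·ΔY + cos φ·ΔZ = −(0.567770)(0.910752)(119.8) − (0.567770)(0.412953)(-456.5) + (0.823187)(-495.0) = -362.39 m.

ΔN = -362.4 m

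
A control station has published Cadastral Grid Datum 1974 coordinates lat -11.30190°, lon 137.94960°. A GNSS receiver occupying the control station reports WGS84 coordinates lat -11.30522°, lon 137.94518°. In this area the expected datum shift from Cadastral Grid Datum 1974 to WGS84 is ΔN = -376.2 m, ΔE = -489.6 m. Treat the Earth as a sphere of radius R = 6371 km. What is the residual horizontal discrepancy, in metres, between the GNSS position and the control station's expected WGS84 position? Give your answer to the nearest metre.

10 m

Observed coordinate differences: Δφ = -0.00332°, Δλ = -0.00442°.
Converting to metres (1° lat = 111195 m, cos φ = 0.980608): observed ΔN = -369.2 m, observed ΔE = -482.0 m.
Subtracting the expected shift leaves a residual of -369.2 − (-376.2) = 7.0 m north and -482.0 − (-489.6) = 7.6 m east.
Residual distance = √(7.0² + 7.6²) = 10.4 m.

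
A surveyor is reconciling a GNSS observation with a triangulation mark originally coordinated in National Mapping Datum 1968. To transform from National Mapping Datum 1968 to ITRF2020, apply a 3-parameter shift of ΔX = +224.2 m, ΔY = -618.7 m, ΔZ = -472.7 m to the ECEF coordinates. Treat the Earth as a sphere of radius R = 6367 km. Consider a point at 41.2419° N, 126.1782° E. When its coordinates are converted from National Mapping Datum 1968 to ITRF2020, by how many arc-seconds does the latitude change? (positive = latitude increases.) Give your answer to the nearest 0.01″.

sin φ = 0.659240, cos φ = 0.751933, sin λ = 0.807185, cos λ = -0.590299.
North component: ΔN = −sin φ cos λ·ΔX − sin φ sin λ·ΔY + cos φ·ΔZ = −(0.659240)(-0.590299)(224.2) − (0.659240)(0.807185)(-618.7) + (0.751933)(-472.7) = 61.04 m.
1° of latitude spans πR/180 = 111125 m, so Δφ = 61.04 / 111125 × 3600 = 1.977″.

Δφ = 1.98″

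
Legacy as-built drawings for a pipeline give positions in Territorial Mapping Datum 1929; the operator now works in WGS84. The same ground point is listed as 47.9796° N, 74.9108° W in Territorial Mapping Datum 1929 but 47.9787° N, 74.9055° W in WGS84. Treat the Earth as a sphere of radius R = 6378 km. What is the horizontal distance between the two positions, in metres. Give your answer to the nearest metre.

Δφ = 47.9787° − 47.9796° = -0.0009°; Δλ = -74.9055° − -74.9108° = +0.0053°.
1° along a meridian = πR/180 = 111317 m.
ΔN = Δφ × 111317 = -100.2 m; ΔE = Δλ × 111317 × cos(47.9796°) = +0.0053 × 111317 × 0.669395 = 394.9 m.
Distance = √(ΔE² + ΔN²) = √(394.9² + (-100.2)²) = 407.4 m.

407 m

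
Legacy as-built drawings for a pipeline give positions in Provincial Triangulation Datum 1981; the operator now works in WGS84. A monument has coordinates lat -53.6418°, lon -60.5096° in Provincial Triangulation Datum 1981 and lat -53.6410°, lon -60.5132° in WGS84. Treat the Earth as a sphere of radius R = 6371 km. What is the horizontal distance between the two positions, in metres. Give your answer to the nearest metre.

253 m

Δφ = -53.6410° − -53.6418° = +0.0008°; Δλ = -60.5132° − -60.5096° = -0.0036°.
1° along a meridian = πR/180 = 111195 m.
ΔN = Δφ × 111195 = 89.0 m; ΔE = Δλ × 111195 × cos(-53.6418°) = -0.0036 × 111195 × 0.592832 = -237.3 m.
Distance = √(ΔE² + ΔN²) = √((-237.3)² + 89.0²) = 253.4 m.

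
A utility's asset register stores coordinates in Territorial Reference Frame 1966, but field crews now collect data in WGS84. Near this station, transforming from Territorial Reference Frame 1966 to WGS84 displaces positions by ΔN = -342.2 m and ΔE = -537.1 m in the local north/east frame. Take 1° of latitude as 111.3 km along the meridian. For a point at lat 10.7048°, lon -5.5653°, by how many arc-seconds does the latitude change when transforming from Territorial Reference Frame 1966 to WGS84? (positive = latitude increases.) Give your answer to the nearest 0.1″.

1° of latitude = 111.3 km, so Δφ = -342.2 / 111300 = -0.0030746° = -11.068″.

Δφ = -11.1″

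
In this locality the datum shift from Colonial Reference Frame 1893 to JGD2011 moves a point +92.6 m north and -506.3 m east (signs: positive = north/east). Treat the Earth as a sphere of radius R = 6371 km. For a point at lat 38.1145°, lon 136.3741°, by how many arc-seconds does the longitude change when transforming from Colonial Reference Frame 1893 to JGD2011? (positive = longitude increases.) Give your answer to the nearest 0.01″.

At latitude 38.1145°, cos φ = 0.786779.
One radian of longitude at latitude φ spans R cos φ, so Δλ = ΔE / (R cos φ) = -506.3 / (6371000 × 0.786779) = -1.0101e-04 rad = -20.834″.

Δλ = -20.83″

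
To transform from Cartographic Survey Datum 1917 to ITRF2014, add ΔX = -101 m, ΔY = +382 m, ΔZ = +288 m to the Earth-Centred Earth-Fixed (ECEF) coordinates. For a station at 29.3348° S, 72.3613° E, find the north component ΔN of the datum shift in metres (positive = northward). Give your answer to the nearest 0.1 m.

At φ = -29.3348°, λ = 72.3613°: sin φ = -0.489912, cos φ = 0.871772, sin λ = 0.952986, cos λ = 0.303014.
ΔN = −sin φ cos λ·ΔX − sin φ sin λ·ΔY + cos φ·ΔZ = −(-0.489912)(0.303014)(-101) − (-0.489912)(0.952986)(382) + (0.871772)(288) = 414.42 m.

ΔN = 414.4 m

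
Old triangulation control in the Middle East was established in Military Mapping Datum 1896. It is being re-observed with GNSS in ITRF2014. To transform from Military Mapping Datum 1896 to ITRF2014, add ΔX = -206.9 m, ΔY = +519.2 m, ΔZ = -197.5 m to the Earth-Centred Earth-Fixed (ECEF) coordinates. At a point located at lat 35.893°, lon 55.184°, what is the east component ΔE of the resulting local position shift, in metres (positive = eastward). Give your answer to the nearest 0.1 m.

The local east axis at (φ, λ) is (−sin λ, cos λ, 0), so ΔE = −sin(55.184°)·(-206.9) + cos(55.184°)·519.2 = 466.30 m.

ΔE = 466.3 m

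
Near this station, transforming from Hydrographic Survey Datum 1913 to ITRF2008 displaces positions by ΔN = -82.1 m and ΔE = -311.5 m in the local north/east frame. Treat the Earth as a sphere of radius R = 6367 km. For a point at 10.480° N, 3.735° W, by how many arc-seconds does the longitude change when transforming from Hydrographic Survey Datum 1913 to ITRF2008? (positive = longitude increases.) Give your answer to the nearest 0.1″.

At latitude 10.480°, cos φ = 0.983318.
One radian of longitude at latitude φ spans R cos φ, so Δλ = ΔE / (R cos φ) = -311.5 / (6367000 × 0.983318) = -4.9754e-05 rad = -10.263″.

Δλ = -10.3″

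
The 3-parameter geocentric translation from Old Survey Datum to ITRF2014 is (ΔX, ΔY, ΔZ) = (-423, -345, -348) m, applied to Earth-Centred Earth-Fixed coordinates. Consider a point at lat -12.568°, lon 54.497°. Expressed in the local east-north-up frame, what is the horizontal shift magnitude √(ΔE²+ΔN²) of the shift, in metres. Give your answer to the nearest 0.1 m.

The local east axis at (φ, λ) is (−sin λ, cos λ, 0), so ΔE = −sin(54.497°)·(-423) + cos(54.497°)·(-345) = 144.00 m.
The local north axis is (−sin φ cos λ, −sin φ sin λ, cos φ), giving ΔN = -53.454 − 61.114 − 339.661 = -454.23 m.
Horizontal magnitude = √(ΔE² + ΔN²) = √(144.00² + (-454.23)²) = 476.51 m.

476.5 m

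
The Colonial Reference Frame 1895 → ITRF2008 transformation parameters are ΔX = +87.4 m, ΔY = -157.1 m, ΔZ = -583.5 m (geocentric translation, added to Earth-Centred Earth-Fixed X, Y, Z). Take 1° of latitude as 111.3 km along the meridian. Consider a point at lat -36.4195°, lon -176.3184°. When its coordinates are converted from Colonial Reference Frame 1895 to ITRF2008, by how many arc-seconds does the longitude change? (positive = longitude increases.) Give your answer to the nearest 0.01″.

sin φ = -0.593693, cos φ = 0.804692, sin λ = -0.064212, cos λ = -0.997936.
East component: ΔE = −sin λ·ΔX + cos λ·ΔY = −(-0.064212)(87.4) + (-0.997936)(-157.1) = 162.39 m.
1° of latitude spans 111300 m; at latitude φ, 1° of longitude spans that × cos φ = 89562.2 m, so Δλ = 162.39 / 89562.2 × 3600 = 6.527″.

Δλ = 6.53″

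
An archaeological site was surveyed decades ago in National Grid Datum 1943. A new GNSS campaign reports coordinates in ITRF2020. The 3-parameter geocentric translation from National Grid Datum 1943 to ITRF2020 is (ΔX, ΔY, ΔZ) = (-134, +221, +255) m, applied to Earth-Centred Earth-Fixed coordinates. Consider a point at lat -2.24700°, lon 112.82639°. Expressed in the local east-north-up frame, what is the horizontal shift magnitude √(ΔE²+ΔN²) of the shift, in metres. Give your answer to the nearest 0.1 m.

267.5 m

The local east axis at (φ, λ) is (−sin λ, cos λ, 0), so ΔE = −sin(112.82639°)·(-134) + cos(112.82639°)·221 = 37.77 m.
The local north axis is (−sin φ cos λ, −sin φ sin λ, cos φ), giving ΔN = 2.038 + 7.986 + 254.804 = 264.83 m.
Horizontal magnitude = √(ΔE² + ΔN²) = √(37.77² + 264.83²) = 267.51 m.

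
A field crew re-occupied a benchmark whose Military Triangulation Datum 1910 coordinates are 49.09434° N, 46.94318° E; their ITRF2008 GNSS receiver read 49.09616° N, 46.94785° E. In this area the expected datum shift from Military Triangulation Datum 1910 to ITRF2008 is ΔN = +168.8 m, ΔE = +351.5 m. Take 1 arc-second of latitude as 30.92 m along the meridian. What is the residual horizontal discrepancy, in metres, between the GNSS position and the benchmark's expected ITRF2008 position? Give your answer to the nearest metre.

36 m

Observed coordinate differences: Δφ = +0.00182°, Δλ = +0.00467°.
Converting to metres (1° lat = 111312 m, cos φ = 0.654815): observed ΔN = 202.6 m, observed ΔE = 340.4 m.
Subtracting the expected shift leaves a residual of 202.6 − (168.8) = 33.8 m north and 340.4 − (351.5) = -11.1 m east.
Residual distance = √(33.8² + (-11.1)²) = 35.6 m.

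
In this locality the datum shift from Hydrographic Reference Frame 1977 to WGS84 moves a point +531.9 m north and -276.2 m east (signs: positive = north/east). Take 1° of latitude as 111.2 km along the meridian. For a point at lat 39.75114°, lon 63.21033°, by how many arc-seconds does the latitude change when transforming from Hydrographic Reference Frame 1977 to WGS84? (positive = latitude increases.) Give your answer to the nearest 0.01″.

Δφ = 17.22″

1° of latitude = 111.2 km, so Δφ = 531.9 / 111200 = 0.0047833° = 17.220″.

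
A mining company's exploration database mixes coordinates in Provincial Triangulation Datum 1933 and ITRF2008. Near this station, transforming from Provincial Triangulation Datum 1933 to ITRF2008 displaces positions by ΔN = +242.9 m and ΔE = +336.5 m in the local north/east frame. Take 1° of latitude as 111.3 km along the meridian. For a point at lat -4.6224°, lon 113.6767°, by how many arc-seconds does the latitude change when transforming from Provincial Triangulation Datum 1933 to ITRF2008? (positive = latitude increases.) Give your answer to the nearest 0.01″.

Δφ = 7.86″

1° of latitude = 111.3 km, so Δφ = 242.9 / 111300 = 0.0021824° = 7.857″.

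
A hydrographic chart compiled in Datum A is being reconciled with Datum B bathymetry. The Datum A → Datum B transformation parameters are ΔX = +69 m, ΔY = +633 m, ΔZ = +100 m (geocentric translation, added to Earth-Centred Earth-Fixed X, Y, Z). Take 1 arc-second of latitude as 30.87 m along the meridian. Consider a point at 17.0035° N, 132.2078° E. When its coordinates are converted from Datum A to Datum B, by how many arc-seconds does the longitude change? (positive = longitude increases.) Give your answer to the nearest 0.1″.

sin φ = 0.292430, cos φ = 0.956287, sin λ = 0.740713, cos λ = -0.671821.
East component: ΔE = −sin λ·ΔX + cos λ·ΔY = −(0.740713)(69) + (-0.671821)(633) = -476.37 m.
1° of latitude spans 3600 × 30.87 = 111132 m; at latitude φ, 1° of longitude spans that × cos φ = 106274.1 m, so Δλ = -476.37 / 106274.1 × 3600 = -16.137″.

Δλ = -16.1″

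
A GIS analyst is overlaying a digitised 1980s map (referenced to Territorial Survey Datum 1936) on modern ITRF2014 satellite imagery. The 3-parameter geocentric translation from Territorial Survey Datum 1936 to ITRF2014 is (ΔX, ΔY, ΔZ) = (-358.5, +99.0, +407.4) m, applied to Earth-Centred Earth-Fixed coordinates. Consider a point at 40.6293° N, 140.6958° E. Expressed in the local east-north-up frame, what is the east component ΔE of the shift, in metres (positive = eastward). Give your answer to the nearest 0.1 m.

ΔE = 150.5 m

The local east axis at (φ, λ) is (−sin λ, cos λ, 0), so ΔE = −sin(140.6958°)·(-358.5) + cos(140.6958°)·99.0 = 150.48 m.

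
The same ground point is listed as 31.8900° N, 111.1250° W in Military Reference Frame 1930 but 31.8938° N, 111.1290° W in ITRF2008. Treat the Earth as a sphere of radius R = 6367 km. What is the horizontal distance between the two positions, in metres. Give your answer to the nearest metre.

566 m

Δφ = 31.8938° − 31.8900° = +0.0038°; Δλ = -111.1290° − -111.1250° = -0.0040°.
1° along a meridian = πR/180 = 111125 m.
ΔN = Δφ × 111125 = 422.3 m; ΔE = Δλ × 111125 × cos(31.8900°) = -0.0040 × 111125 × 0.849064 = -377.4 m.
Distance = √(ΔE² + ΔN²) = √((-377.4)² + 422.3²) = 566.4 m.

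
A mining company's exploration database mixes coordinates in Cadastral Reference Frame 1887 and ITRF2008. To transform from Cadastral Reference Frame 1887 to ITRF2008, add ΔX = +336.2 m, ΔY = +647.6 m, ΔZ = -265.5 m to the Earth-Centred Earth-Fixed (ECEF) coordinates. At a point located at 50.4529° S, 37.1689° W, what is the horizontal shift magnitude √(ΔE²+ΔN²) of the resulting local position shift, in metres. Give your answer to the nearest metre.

766 m

The local east axis at (φ, λ) is (−sin λ, cos λ, 0), so ΔE = −sin(-37.1689°)·336.2 + cos(-37.1689°)·647.6 = 719.17 m.
The local north axis is (−sin φ cos λ, −sin φ sin λ, cos φ), giving ΔN = 206.581 − 301.700 − 169.047 = -264.17 m.
Horizontal magnitude = √(ΔE² + ΔN²) = √(719.17² + (-264.17)²) = 766.15 m.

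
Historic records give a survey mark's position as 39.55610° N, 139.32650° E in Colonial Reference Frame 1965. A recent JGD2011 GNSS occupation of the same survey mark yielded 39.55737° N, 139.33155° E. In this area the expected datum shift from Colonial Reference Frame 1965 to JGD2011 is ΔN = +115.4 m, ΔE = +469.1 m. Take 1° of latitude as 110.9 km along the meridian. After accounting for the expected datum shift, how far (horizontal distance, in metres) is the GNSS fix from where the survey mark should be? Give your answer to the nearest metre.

Observed coordinate differences: Δφ = +0.00127°, Δλ = +0.00505°.
Converting to metres (1° lat = 110900 m, cos φ = 0.771001): observed ΔN = 140.8 m, observed ΔE = 431.8 m.
Subtracting the expected shift leaves a residual of 140.8 − (115.4) = 25.4 m north and 431.8 − (469.1) = -37.3 m east.
Residual distance = √(25.4² + (-37.3)²) = 45.2 m.

45 m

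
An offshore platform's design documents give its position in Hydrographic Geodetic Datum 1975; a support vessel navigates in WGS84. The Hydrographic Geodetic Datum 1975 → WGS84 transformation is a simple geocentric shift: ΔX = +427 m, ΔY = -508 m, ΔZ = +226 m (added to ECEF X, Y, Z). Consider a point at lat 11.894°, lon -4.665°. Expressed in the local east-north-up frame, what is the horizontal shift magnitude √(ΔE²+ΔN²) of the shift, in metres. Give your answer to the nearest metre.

488 m

The local east axis at (φ, λ) is (−sin λ, cos λ, 0), so ΔE = −sin(-4.665°)·427 + cos(-4.665°)·(-508) = -471.59 m.
The local north axis is (−sin φ cos λ, −sin φ sin λ, cos φ), giving ΔN = -87.714 − 8.515 + 221.148 = 124.92 m.
Horizontal magnitude = √(ΔE² + ΔN²) = √((-471.59)² + 124.92²) = 487.85 m.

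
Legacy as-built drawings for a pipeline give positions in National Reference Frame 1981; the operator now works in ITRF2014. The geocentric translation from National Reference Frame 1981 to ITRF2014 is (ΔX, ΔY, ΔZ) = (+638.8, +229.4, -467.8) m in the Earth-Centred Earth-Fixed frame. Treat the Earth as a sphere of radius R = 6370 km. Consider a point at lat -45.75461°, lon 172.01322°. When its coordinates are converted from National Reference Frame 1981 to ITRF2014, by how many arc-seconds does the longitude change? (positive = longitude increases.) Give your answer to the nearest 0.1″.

Δλ = -14.7″

sin φ = -0.716358, cos φ = 0.697733, sin λ = 0.138945, cos λ = -0.990300.
East component: ΔE = −sin λ·ΔX + cos λ·ΔY = −(0.138945)(638.8) + (-0.990300)(229.4) = -315.93 m.
1° of latitude spans πR/180 = 111177 m; at latitude φ, 1° of longitude spans that × cos φ = 77572.2 m, so Δλ = -315.93 / 77572.2 × 3600 = -14.662″.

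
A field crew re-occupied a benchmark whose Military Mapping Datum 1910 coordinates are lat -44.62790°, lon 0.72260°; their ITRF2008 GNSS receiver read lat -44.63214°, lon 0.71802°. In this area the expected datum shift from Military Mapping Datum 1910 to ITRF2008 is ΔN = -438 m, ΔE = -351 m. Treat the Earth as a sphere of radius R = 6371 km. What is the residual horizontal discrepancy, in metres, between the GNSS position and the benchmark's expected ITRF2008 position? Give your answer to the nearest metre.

35 m

Observed coordinate differences: Δφ = -0.00424°, Δλ = -0.00458°.
Converting to metres (1° lat = 111195 m, cos φ = 0.711684): observed ΔN = -471.5 m, observed ΔE = -362.4 m.
Subtracting the expected shift leaves a residual of -471.5 − (-438) = -33.5 m north and -362.4 − (-351) = -11.4 m east.
Residual distance = √((-33.5)² + (-11.4)²) = 35.4 m.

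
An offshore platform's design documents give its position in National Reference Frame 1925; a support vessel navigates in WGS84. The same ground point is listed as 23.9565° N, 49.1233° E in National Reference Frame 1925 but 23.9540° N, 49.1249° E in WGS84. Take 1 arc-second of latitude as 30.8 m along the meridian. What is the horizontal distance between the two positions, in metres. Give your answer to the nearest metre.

321 m

Δφ = 23.9540° − 23.9565° = -0.0025°; Δλ = 49.1249° − 49.1233° = +0.0016°.
1° of latitude = 3600 × 30.80 = 110880 m.
ΔN = Δφ × 110880 = -277.2 m; ΔE = Δλ × 110880 × cos(23.9565°) = +0.0016 × 110880 × 0.913854 = 162.1 m.
Distance = √(ΔE² + ΔN²) = √(162.1² + (-277.2)²) = 321.1 m.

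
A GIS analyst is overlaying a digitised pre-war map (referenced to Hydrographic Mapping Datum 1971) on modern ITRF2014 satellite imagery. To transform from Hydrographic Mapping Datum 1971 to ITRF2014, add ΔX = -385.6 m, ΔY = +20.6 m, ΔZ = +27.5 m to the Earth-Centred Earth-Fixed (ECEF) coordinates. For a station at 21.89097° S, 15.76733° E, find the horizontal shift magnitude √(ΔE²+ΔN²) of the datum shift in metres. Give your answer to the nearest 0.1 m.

At φ = -21.89097°, λ = 15.76733°: sin φ = -0.372842, cos φ = 0.927895, sin λ = 0.271732, cos λ = 0.962373.
ΔE = −sin λ·ΔX + cos λ·ΔY = −(0.271732)·(-385.6) + (0.962373)·(20.6) = 124.60 m.
ΔN = −sin φ cos λ·ΔX − sin φ sin λ·ΔY + cos φ·ΔZ = −(-0.372842)(0.962373)(-385.6) − (-0.372842)(0.271732)(20.6) + (0.927895)(27.5) = -110.75 m.
Horizontal magnitude = √(ΔE² + ΔN²) = √(124.60² + (-110.75)²) = 166.71 m.

166.7 m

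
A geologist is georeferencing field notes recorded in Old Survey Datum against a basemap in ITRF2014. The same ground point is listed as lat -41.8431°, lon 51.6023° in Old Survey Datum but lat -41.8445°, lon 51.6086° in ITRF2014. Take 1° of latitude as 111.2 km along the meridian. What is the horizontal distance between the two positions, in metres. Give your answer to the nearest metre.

545 m

Δφ = -41.8445° − -41.8431° = -0.0014°; Δλ = 51.6086° − 51.6023° = +0.0063°.
ΔN = Δφ × 111200 = -155.7 m; ΔE = Δλ × 111200 × cos(-41.8431°) = +0.0063 × 111200 × 0.744974 = 521.9 m.
Distance = √(ΔE² + ΔN²) = √(521.9² + (-155.7)²) = 544.6 m.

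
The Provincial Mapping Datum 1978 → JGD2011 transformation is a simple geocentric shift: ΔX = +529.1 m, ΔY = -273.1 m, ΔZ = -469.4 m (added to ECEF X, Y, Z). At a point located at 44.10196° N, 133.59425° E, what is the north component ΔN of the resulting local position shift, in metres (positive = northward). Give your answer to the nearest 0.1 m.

The local north axis is (−sin φ cos λ, −sin φ sin λ, cos φ), giving ΔN = 253.905 + 137.650 − 337.077 = 54.48 m.

ΔN = 54.5 m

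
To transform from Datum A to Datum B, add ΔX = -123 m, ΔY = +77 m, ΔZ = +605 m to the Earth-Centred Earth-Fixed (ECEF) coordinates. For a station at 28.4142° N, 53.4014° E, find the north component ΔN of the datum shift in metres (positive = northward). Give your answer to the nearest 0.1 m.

The local north axis is (−sin φ cos λ, −sin φ sin λ, cos φ), giving ΔN = 34.895 − 29.416 + 532.116 = 537.60 m.

ΔN = 537.6 m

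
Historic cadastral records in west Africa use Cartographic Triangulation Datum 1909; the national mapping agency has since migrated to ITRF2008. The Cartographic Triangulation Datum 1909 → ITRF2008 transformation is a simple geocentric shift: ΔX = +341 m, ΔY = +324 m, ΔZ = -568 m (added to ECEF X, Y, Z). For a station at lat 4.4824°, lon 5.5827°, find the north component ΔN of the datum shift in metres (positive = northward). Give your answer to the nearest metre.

ΔN = -595 m

At φ = 4.4824°, λ = 5.5827°: sin φ = 0.078153, cos φ = 0.996941, sin λ = 0.097282, cos λ = 0.995257.
ΔN = −sin φ cos λ·ΔX − sin φ sin λ·ΔY + cos φ·ΔZ = −(0.078153)(0.995257)(341) − (0.078153)(0.097282)(324) + (0.996941)(-568) = -595.25 m.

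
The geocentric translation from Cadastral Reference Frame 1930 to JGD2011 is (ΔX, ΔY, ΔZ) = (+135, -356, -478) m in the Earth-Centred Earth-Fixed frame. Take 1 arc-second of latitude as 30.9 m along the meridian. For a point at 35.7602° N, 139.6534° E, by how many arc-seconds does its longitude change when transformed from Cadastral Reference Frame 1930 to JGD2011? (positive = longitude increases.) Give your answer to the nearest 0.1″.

sin φ = 0.584394, cos φ = 0.811470, sin λ = 0.647410, cos λ = -0.762142.
East component: ΔE = −sin λ·ΔX + cos λ·ΔY = −(0.647410)(135) + (-0.762142)(-356) = 183.92 m.
1° of latitude spans 3600 × 30.90 = 111240 m; at latitude φ, 1° of longitude spans that × cos φ = 90267.9 m, so Δλ = 183.92 / 90267.9 × 3600 = 7.335″.

Δλ = 7.3″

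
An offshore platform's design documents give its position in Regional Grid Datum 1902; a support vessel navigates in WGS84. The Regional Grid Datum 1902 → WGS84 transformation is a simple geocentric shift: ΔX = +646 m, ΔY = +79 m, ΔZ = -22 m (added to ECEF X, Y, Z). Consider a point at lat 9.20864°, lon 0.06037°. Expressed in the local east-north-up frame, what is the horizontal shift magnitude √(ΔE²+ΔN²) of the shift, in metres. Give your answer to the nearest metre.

The local east axis at (φ, λ) is (−sin λ, cos λ, 0), so ΔE = −sin(0.06037°)·646 + cos(0.06037°)·79 = 78.32 m.
The local north axis is (−sin φ cos λ, −sin φ sin λ, cos φ), giving ΔN = -103.379 − 0.013 − 21.716 = -125.11 m.
Horizontal magnitude = √(ΔE² + ΔN²) = √(78.32² + (-125.11)²) = 147.60 m.

148 m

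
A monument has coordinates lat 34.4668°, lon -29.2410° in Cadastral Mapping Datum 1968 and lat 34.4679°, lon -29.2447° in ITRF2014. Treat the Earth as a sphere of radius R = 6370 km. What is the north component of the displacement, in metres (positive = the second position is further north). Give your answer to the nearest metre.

ΔN = 122 m

Δφ = 34.4679° − 34.4668° = +0.0011°; Δλ = -29.2447° − -29.2410° = -0.0037°.
1° along a meridian = πR/180 = 111177 m.
ΔN = Δφ × 111177 = 122.3 m; ΔE = Δλ × 111177 × cos(34.4668°) = -0.0037 × 111177 × 0.824454 = -339.1 m.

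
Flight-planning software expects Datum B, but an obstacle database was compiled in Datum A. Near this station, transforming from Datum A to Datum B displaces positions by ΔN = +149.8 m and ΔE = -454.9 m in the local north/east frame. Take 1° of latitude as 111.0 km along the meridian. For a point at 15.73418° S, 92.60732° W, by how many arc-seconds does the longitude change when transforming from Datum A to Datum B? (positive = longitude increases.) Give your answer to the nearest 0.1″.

Δλ = -15.3″

At latitude -15.73418°, cos φ = 0.962530.
1° of longitude at this latitude = 111.0 × cos φ = 106.84 km, so Δλ = -454.9 / 106840.8 = -0.0042577° = -15.328″.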